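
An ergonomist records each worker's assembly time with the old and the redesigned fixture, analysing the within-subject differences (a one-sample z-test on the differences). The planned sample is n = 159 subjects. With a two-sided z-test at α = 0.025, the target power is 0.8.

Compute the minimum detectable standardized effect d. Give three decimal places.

d ≈ 0.244

Need Φ(δ − 2.241) = 0.8, so δ = 2.241 + 0.842 = 3.083.
(The second rejection-region term Φ(−δ − z_{α/2}) is negligible and dropped.)
δ = d·√n ⇒ d = δ/√n = 3.083/√159 = 0.2445.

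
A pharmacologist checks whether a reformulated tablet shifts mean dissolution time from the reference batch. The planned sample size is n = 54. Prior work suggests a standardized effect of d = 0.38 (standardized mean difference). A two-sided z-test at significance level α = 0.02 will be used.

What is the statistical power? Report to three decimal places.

Power ≈ 0.679

Noncentrality parameter: δ = d·√n = 0.38 × √54 = 2.7924
Two-sided α = 0.02 → critical value z_{0.01} = 2.326.
Power = Φ(δ − 2.326) + Φ(−δ − 2.326) = Φ(0.466) + Φ(-5.119) = 0.6794 + 0.0000 = 0.6794.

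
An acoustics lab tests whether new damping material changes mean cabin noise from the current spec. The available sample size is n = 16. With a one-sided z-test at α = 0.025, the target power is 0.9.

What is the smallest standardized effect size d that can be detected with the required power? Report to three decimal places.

d ≈ 0.810

Required noncentrality: δ = z_{0.025} + z_{0.10} = 1.960 + 1.282 = 3.242.
δ = d·√n ⇒ d = δ/√n = 3.242/√16 = 0.8104.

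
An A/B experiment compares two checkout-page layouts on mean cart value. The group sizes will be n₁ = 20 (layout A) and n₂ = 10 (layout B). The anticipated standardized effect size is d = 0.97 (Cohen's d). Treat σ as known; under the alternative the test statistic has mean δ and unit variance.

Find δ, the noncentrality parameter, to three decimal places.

δ ≈ 2.505

δ = d / √(1/n₁ + 1/n₂) = 0.97 / √(1/20 + 1/10) = 2.5045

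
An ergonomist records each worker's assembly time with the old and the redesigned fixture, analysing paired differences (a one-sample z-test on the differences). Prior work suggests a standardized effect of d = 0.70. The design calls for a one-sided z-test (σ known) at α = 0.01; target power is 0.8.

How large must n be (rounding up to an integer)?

n = 21

Set Φ(δ − 2.326) = 0.8; then δ − 2.326 = Φ⁻¹(0.8) = 0.842, giving δ = 3.168.
δ = d·√n ⇒ n = (δ/d)² = (3.168 / 0.70)² = 20.48.
Rounding up, n = 21.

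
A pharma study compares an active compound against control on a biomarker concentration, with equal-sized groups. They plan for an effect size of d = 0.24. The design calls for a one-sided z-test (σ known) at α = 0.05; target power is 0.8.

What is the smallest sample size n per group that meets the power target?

n = 215 per group

Set Φ(δ − 1.645) = 0.8; then δ − 1.645 = Φ⁻¹(0.8) = 0.842, giving δ = 2.486.
δ = d·√(n/2) ⇒ n = 2(δ/d)² = 2 × (2.486 / 0.24)² = 214.67.
Rounding up, n = 215 per group.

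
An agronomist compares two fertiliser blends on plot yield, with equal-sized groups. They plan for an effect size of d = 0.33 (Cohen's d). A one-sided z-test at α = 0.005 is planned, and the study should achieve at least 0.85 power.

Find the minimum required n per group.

n = 240 per group

Set Φ(δ − 2.576) = 0.85; then δ − 2.576 = Φ⁻¹(0.85) = 1.036, giving δ = 3.612.
δ = d·√(n/2) ⇒ n = 2(δ/d)² = 2 × (3.612 / 0.33)² = 239.64.
Round up to the next whole unit.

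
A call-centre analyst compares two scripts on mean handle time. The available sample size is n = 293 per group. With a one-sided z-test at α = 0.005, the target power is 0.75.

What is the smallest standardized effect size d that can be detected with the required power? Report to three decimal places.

d ≈ 0.269

Need Φ(δ − 2.576) = 0.75, so δ = 2.576 + 0.674 = 3.250.
δ = d·√(n/2) ⇒ d = δ/√(n/2) = 3.250/√(293/2) = 0.2685.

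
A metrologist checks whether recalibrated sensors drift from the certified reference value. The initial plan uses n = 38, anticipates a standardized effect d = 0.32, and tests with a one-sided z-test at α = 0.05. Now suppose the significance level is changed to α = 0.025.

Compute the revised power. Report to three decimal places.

Power ≈ 0.505

δ = d·√n = 0.32 × √38 = 1.9726 (unchanged). New critical value: z_{0.025} = 1.960.
Revised power = P(Z > 1.960 − δ) = Φ(0.013) = 0.5050.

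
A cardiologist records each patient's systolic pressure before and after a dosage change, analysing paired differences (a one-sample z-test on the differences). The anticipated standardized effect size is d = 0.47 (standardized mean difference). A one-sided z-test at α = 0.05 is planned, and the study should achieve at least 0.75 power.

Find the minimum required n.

n = 25

For power 0.75 need Φ(δ − z_{0.05}) = 0.75, so δ = z_{0.05} + z_{0.25} = 1.645 + 0.674 = 2.319.
δ = d·√n ⇒ n = (δ/d)² = (2.319 / 0.47)² = 24.35.
Round up to the next whole unit.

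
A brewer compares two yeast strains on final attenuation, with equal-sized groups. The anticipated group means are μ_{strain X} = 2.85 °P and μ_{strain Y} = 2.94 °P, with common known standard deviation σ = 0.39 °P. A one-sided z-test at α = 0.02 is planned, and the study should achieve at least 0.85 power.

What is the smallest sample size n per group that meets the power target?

n = 359 per group

Standardized effect: d = |μ_{strain X} − μ_{strain Y}| / σ = |2.85 − 2.94| / 0.39 = 0.2308
For power 0.85 need Φ(δ − z_{0.02}) = 0.85, so δ = z_{0.02} + z_{0.15} = 2.054 + 1.036 = 3.090.
δ = d·√(n/2) ⇒ n = 2(δ/d)² = 2 × (3.090 / 0.2308)² = 358.63.
Rounding up, n = 359 per group.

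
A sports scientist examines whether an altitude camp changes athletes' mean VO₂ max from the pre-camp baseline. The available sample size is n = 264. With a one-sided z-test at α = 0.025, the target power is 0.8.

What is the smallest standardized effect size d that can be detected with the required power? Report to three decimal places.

Required noncentrality: δ = z_{0.025} + z_{0.20} = 1.960 + 0.842 = 2.802.
δ = d·√n ⇒ d = δ/√n = 2.802/√264 = 0.1724.

d ≈ 0.172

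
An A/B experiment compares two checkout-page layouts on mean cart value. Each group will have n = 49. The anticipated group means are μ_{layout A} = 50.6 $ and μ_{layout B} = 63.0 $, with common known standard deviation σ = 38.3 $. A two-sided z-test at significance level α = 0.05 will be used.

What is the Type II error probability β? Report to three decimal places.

β ≈ 0.639

Standardized effect: d = |μ_{layout A} − μ_{layout B}| / σ = |50.6 − 63.0| / 38.3 = 0.3238
Noncentrality parameter: δ = d·√(n/2) = 0.3238 × √(49/2) = 1.6025
Critical value for a two-sided test at α = 0.05: z_{α/2} = 1.960.
Power = Φ(δ − 1.960) + Φ(−δ − 1.960) = Φ(-0.357) + Φ(-3.562) = 0.3604 + 0.0002 = 0.3606.
Type II error: β = 1 − power = 1 − 0.3606 = 0.6394.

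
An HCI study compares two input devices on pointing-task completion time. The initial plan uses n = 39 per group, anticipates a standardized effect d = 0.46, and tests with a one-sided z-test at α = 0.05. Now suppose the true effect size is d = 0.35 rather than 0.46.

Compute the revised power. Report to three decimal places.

With d = 0.35: δ = d·√(n/2) = 0.35 × √(39/2) = 1.5456. Critical value z_{0.05} = 1.645.
Revised power = Φ(δ − 1.645) = Φ(-0.099) = 0.4605.

Power ≈ 0.460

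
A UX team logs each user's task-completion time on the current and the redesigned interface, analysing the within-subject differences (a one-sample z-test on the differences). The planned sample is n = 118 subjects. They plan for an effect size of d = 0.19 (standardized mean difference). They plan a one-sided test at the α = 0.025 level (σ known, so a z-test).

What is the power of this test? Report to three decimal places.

Noncentrality parameter: δ = d·√n = 0.19 × √118 = 2.0639
One-sided α = 0.025 → critical value z_{0.025} = 1.960.
Power = P(Z > 1.960 − δ) = Φ(0.104) = 0.5414.

Power ≈ 0.541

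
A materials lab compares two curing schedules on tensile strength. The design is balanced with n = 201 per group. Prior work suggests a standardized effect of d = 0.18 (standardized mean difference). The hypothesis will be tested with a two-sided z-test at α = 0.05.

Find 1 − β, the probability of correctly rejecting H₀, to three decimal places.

Noncentrality parameter: λ = d·√(n/2) = 0.18 × √(201/2) = 1.8045
Two-sided α = 0.05 → critical value z_{0.025} = 1.960.
Power = Φ(λ − 1.960) + Φ(−λ − 1.960) = Φ(-0.155) + Φ(-3.764) = 0.4382 + 0.0001 = 0.4383.

Power ≈ 0.438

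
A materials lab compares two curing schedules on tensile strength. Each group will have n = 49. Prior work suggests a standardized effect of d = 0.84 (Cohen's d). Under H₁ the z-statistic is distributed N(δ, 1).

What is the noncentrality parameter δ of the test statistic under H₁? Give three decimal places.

δ ≈ 4.158

The noncentrality parameter scales effect size by the design's sample-size factor: δ = d·√(n/2) = 0.84 × √(49/2) = 4.1578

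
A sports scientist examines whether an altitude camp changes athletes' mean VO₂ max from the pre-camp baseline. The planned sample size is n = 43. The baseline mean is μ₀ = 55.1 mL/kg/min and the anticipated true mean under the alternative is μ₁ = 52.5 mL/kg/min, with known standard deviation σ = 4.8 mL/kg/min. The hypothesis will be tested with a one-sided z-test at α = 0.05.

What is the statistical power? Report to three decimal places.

Standardized effect: d = |μ₁ − μ₀| / σ = |52.5 − 55.1| / 4.8 = 0.5417
Noncentrality parameter: λ = d·√n = 0.5417 × √43 = 3.5519
Critical value for a one-sided test at α = 0.05: z_α = 1.645.
Power = P(Z > 1.645 − λ) = Φ(1.907) = 0.9717.

Power ≈ 0.972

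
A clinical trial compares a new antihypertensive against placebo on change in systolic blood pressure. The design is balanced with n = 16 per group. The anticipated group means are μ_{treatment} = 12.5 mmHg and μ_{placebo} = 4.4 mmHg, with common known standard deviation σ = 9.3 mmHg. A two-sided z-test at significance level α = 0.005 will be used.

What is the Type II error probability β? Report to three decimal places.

Standardized effect: d = |μ_{treatment} − μ_{placebo}| / σ = |12.5 − 4.4| / 9.3 = 0.8710
Noncentrality parameter: δ = d·√(n/2) = 0.8710 × √(16/2) = 2.4635
Two-sided α = 0.005 → critical value z_{0.0025} = 2.807.
Power = Φ(δ − 2.807) + Φ(−δ − 2.807) = Φ(-0.344) + Φ(-5.271) = 0.3656 + 0.0000 = 0.3656.
Type II error: β = 1 − power = 1 − 0.3656 = 0.6344.

β ≈ 0.634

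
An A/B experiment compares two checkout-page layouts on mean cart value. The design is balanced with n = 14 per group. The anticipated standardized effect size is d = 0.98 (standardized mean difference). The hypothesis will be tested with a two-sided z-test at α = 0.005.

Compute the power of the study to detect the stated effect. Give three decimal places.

Power ≈ 0.415

Noncentrality parameter: δ = d·√(n/2) = 0.98 × √(14/2) = 2.5928
Two-sided α = 0.005 → critical value z_{0.0025} = 2.807.
Power = Φ(δ − 2.807) + Φ(−δ − 2.807) = Φ(-0.214) + Φ(-5.400) = 0.4152 + 0.0000 = 0.4152.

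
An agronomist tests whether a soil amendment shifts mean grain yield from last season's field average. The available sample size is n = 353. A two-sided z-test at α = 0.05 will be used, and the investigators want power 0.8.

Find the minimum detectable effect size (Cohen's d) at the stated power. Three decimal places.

d ≈ 0.149

Need Φ(δ − 1.960) = 0.8, so δ = 1.960 + 0.842 = 2.802.
(The second rejection-region term Φ(−δ − z_{α/2}) is negligible and dropped.)
δ = d·√n ⇒ d = δ/√n = 2.802/√353 = 0.1491.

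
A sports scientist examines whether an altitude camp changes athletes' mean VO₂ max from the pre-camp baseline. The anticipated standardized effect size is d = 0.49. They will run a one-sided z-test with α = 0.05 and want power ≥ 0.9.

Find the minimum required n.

n = 36

Set Φ(δ − 1.645) = 0.9; then δ − 1.645 = Φ⁻¹(0.9) = 1.282, giving δ = 2.926.
δ = d·√n ⇒ n = (δ/d)² = (2.926 / 0.49)² = 35.67.
Rounding up, n = 36.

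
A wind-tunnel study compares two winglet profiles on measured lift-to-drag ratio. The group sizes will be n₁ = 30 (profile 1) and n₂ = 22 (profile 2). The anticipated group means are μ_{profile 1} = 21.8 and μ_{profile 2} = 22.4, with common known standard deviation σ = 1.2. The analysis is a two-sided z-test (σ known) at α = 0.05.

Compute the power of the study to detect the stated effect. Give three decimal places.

Power ≈ 0.429

Standardized effect: d = |μ_{profile 1} − μ_{profile 2}| / σ = |21.8 − 22.4| / 1.2 = 0.5000
Noncentrality parameter: δ = d / √(1/n₁ + 1/n₂) = 0.5000 / √(1/30 + 1/22) = 1.7813
Critical value for a two-sided test at α = 0.05: z_{α/2} = 1.960.
Power = Φ(δ − 1.960) + Φ(−δ − 1.960) = Φ(-0.179) + Φ(-3.741) = 0.4291 + 0.0001 = 0.4292.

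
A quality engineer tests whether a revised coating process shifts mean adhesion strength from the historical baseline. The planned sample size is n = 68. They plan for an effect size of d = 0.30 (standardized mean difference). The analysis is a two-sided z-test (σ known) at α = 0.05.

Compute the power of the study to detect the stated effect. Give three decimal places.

Power ≈ 0.696

Noncentrality parameter: δ = d·√n = 0.30 × √68 = 2.4739
Two-sided α = 0.05 → critical value z_{0.025} = 1.960.
Power = Φ(δ − 1.960) + Φ(−δ − 1.960) = Φ(0.514) + Φ(-4.434) = 0.6963 + 0.0000 = 0.6963.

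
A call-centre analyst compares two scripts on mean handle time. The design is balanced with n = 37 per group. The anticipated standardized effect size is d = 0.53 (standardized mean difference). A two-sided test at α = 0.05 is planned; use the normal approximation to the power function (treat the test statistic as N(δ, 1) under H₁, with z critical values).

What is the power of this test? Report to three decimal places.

Power ≈ 0.625

Noncentrality parameter: δ = d·√(n/2) = 0.53 × √(37/2) = 2.2796
Two-sided α = 0.05 → critical value z_{0.025} = 1.960.
Power = Φ(δ − 1.960) + Φ(−δ − 1.960) = Φ(0.320) + Φ(-4.240) = 0.6254 + 0.0000 = 0.6254.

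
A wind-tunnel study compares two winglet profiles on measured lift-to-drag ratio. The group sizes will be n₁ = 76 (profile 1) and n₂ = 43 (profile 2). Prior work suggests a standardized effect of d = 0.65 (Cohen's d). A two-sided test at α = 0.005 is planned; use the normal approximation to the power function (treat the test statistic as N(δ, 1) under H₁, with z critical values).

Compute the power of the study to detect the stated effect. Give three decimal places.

Noncentrality parameter: δ = d / √(1/n₁ + 1/n₂) = 0.65 / √(1/76 + 1/43) = 3.4063
Critical value for a two-sided test at α = 0.005: z_{α/2} = 2.807.
Power = Φ(δ − 2.807) + Φ(−δ − 2.807) = Φ(0.599) + Φ(-6.213) = 0.7255 + 0.0000 = 0.7255.

Power ≈ 0.725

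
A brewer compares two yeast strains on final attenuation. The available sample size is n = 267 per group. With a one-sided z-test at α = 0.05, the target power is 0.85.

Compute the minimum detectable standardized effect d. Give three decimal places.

d ≈ 0.232

Required noncentrality: δ = z_{0.05} + z_{0.15} = 1.645 + 1.036 = 2.681.
δ = d·√(n/2) ⇒ d = δ/√(n/2) = 2.681/√(267/2) = 0.2321.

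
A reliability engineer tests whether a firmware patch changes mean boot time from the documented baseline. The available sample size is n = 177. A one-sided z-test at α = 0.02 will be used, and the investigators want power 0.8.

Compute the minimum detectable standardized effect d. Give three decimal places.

d ≈ 0.218

Required noncentrality: δ = z_{0.02} + z_{0.20} = 2.054 + 0.842 = 2.895.
δ = d·√n ⇒ d = δ/√n = 2.895/√177 = 0.2176.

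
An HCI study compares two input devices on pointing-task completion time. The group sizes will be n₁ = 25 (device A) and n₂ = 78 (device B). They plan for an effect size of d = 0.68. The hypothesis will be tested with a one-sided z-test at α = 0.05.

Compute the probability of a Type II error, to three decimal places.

β ≈ 0.094

Noncentrality parameter: δ = d / √(1/n₁ + 1/n₂) = 0.68 / √(1/25 + 1/78) = 2.9587
One-sided α = 0.05 → critical value z_{0.05} = 1.645.
Power = P(Z > 1.645 − δ) = Φ(1.314) = 0.9056.
Type II error: β = 1 − power = 1 − 0.9056 = 0.0944.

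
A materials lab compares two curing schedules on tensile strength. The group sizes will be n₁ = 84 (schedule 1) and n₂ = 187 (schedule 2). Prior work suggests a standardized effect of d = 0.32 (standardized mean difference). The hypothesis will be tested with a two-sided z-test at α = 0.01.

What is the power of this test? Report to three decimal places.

Noncentrality parameter: δ = d / √(1/n₁ + 1/n₂) = 0.32 / √(1/84 + 1/187) = 2.4363
Critical value for a two-sided test at α = 0.01: z_{α/2} = 2.576.
Power = Φ(δ − 2.576) + Φ(−δ − 2.576) = Φ(-0.140) + Φ(-5.012) = 0.4445 + 0.0000 = 0.4445.

Power ≈ 0.445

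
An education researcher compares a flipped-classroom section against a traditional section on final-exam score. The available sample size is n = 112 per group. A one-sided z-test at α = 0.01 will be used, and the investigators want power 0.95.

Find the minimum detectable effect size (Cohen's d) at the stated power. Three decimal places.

d ≈ 0.531

Required noncentrality: δ = z_{0.01} + z_{0.05} = 2.326 + 1.645 = 3.971.
δ = d·√(n/2) ⇒ d = δ/√(n/2) = 3.971/√(112/2) = 0.5307.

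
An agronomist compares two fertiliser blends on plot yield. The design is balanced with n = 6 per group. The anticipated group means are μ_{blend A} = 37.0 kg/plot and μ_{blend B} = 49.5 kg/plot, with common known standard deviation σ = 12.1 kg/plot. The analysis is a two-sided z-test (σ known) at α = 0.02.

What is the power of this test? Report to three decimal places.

Power ≈ 0.296

Standardized effect: d = |μ_{blend A} − μ_{blend B}| / σ = |37.0 − 49.5| / 12.1 = 1.0331
Noncentrality parameter: δ = d·√(n/2) = 1.0331 × √(6/2) = 1.7893
Two-sided α = 0.02 → critical value z_{0.01} = 2.326.
Power = Φ(δ − 2.326) + Φ(−δ − 2.326) = Φ(-0.537) + Φ(-4.116) = 0.2956 + 0.0000 = 0.2956.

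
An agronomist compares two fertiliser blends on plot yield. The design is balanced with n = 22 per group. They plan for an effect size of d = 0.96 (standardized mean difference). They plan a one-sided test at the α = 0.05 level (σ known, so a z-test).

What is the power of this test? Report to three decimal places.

Power ≈ 0.938

Noncentrality parameter: δ = d·√(n/2) = 0.96 × √(22/2) = 3.1840
Critical value for a one-sided test at α = 0.05: z_α = 1.645.
Power = P(Z > 1.645 − δ) = Φ(1.539) = 0.9381.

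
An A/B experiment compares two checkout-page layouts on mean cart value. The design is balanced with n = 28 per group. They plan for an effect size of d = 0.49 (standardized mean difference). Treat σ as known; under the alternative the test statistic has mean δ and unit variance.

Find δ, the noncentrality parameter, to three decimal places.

δ = d·√(n/2) = 0.49 × √(28/2) = 1.8334

δ ≈ 1.833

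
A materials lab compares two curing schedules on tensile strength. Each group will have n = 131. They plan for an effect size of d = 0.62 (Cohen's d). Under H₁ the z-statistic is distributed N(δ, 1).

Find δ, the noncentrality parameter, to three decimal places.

δ = d·√(n/2) = 0.62 × √(131/2) = 5.0178

δ ≈ 5.018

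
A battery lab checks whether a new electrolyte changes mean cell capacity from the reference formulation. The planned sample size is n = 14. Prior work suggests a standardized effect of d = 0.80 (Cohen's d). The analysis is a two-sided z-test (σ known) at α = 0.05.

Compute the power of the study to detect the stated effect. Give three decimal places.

Noncentrality parameter: δ = d·√n = 0.80 × √14 = 2.9933
Two-sided α = 0.05 → critical value z_{0.025} = 1.960.
Power = Φ(δ − 1.960) + Φ(−δ − 1.960) = Φ(1.033) + Φ(-4.953) = 0.8493 + 0.0000 = 0.8493.

Power ≈ 0.849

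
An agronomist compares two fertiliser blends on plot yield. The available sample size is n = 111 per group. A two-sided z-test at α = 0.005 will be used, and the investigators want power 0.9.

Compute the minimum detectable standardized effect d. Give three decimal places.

d ≈ 0.549

Required noncentrality: δ = z_{0.0025} + z_{0.10} = 2.807 + 1.282 = 4.089.
(Lower-tail contribution to power is negligible for δ > 0.)
δ = d·√(n/2) ⇒ d = δ/√(n/2) = 4.089/√(111/2) = 0.5488.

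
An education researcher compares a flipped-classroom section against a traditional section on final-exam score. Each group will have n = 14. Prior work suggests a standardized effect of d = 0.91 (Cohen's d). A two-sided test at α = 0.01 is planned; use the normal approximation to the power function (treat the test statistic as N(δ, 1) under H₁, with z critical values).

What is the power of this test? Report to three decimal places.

Noncentrality parameter: δ = d·√(n/2) = 0.91 × √(14/2) = 2.4076
Critical value for a two-sided test at α = 0.01: z_{α/2} = 2.576.
Power = Φ(δ − 2.576) + Φ(−δ − 2.576) = Φ(-0.168) + Φ(-4.983) = 0.4332 + 0.0000 = 0.4332.

Power ≈ 0.433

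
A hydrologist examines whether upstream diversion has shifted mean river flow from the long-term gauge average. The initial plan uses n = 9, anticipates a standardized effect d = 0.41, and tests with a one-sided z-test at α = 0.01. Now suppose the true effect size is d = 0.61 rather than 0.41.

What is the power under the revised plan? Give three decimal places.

With d = 0.61: δ = d·√n = 0.61 × √9 = 1.8300. Critical value z_{0.01} = 2.326.
Revised power = P(Z > 2.326 − δ) = Φ(-0.496) = 0.3098.

Power ≈ 0.310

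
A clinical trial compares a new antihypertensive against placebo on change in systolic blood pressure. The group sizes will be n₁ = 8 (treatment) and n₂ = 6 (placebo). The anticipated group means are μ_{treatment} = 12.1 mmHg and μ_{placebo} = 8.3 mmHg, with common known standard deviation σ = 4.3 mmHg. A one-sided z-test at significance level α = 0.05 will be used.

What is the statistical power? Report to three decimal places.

Power ≈ 0.497

Standardized effect: d = |μ_{treatment} − μ_{placebo}| / σ = |12.1 − 8.3| / 4.3 = 0.8837
Noncentrality parameter: δ = d / √(1/n₁ + 1/n₂) = 0.8837 / √(1/8 + 1/6) = 1.6363
One-sided α = 0.05 → critical value z_{0.05} = 1.645.
Power = P(Z > 1.645 − δ) = Φ(-0.009) = 0.4966.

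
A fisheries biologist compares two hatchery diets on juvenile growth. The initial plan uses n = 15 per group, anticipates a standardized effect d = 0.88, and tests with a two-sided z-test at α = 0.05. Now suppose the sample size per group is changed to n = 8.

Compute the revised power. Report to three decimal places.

Power ≈ 0.421

With n = 8 per group: δ = d·√(n/2) = 0.88 × √(8/2) = 1.7600. Critical value z_{0.025} = 1.960.
Revised power = Φ(δ − 1.960) + Φ(−δ − 1.960) = Φ(-0.200) + Φ(-3.720) = 0.4208 + 0.0001 = 0.4209.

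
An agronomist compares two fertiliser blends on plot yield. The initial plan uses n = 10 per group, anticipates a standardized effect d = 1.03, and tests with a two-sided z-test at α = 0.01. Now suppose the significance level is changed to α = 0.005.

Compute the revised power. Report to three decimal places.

Power ≈ 0.307

δ = d·√(n/2) = 1.03 × √(10/2) = 2.3032 (unchanged). New critical value: z_{0.0025} = 2.807.
Revised power = Φ(δ − 2.807) + Φ(−δ − 2.807) = Φ(-0.504) + Φ(-5.110) = 0.3072 + 0.0000 = 0.3072.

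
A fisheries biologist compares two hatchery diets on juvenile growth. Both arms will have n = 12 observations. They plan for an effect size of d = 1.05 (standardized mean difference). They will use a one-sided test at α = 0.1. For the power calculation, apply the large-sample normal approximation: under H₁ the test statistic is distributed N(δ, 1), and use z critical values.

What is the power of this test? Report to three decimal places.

Power ≈ 0.902

Noncentrality parameter: λ = d·√(n/2) = 1.05 × √(12/2) = 2.5720
Critical value for a one-sided test at α = 0.1: z_α = 1.282.
Power = Φ(λ − 1.282) = Φ(1.290) = 0.9015.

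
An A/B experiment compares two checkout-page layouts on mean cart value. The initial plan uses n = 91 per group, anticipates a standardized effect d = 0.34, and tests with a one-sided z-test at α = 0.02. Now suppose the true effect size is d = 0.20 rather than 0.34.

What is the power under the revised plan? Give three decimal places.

With d = 0.20: δ = d·√(n/2) = 0.20 × √(91/2) = 1.3491. Critical value z_{0.02} = 2.054.
Revised power = P(Z > 2.054 − δ) = Φ(-0.705) = 0.2405.

Power ≈ 0.241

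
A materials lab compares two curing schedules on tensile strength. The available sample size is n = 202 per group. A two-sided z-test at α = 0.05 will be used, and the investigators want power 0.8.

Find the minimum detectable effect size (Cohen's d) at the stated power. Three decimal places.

d ≈ 0.279

Required noncentrality: δ = z_{0.025} + z_{0.20} = 1.960 + 0.842 = 2.802.
(The second rejection-region term Φ(−δ − z_{α/2}) is negligible and dropped.)
δ = d·√(n/2) ⇒ d = δ/√(n/2) = 2.802/√(202/2) = 0.2788.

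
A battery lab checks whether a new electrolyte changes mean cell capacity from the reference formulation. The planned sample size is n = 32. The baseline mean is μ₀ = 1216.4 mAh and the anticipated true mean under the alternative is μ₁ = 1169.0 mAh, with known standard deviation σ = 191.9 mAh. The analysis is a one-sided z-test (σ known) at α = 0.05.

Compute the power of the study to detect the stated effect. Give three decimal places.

Standardized effect: d = |μ₁ − μ₀| / σ = |1169.0 − 1216.4| / 191.9 = 0.2470
Noncentrality parameter: δ = d·√n = 0.2470 × √32 = 1.3973
One-sided α = 0.05 → critical value z_{0.05} = 1.645.
Power = P(Z > 1.645 − δ) = Φ(-0.248) = 0.4022.

Power ≈ 0.402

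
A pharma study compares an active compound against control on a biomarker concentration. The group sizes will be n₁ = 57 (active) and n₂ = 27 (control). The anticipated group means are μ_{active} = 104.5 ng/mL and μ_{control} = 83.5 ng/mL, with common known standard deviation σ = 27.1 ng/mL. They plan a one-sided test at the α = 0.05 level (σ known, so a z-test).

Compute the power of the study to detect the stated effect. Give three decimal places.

Standardized effect: d = |μ_{active} − μ_{control}| / σ = |104.5 − 83.5| / 27.1 = 0.7749
Noncentrality parameter: δ = d / √(1/n₁ + 1/n₂) = 0.7749 / √(1/57 + 1/27) = 3.3169
One-sided α = 0.05 → critical value z_{0.05} = 1.645.
Power = P(Z > 1.645 − δ) = Φ(1.672) = 0.9527.

Power ≈ 0.953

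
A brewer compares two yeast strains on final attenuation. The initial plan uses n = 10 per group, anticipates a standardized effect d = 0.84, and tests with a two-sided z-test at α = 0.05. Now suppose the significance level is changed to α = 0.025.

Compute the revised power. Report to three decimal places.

Power ≈ 0.358

δ = d·√(n/2) = 0.84 × √(10/2) = 1.8783 (unchanged). New critical value: z_{0.0125} = 2.241.
Revised power = Φ(δ − 2.241) + Φ(−δ − 2.241) = Φ(-0.363) + Φ(-4.120) = 0.3583 + 0.0000 = 0.3583.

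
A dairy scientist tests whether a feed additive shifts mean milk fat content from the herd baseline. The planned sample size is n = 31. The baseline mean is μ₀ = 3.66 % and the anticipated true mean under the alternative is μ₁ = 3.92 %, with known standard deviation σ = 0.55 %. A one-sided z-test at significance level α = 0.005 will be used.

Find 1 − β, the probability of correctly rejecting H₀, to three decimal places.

Power ≈ 0.522

Standardized effect: d = |μ₁ − μ₀| / σ = |3.92 − 3.66| / 0.55 = 0.4727
Noncentrality parameter: δ = d·√n = 0.4727 × √31 = 2.6320
One-sided α = 0.005 → critical value z_{0.005} = 2.576.
Power = P(Z > 2.576 − δ) = Φ(0.056) = 0.5224.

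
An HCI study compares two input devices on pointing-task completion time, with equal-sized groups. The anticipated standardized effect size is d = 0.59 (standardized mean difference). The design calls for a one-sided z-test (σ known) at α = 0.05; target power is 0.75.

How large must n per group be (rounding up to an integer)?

n = 31 per group

Set Φ(δ − 1.645) = 0.75; then δ − 1.645 = Φ⁻¹(0.75) = 0.674, giving δ = 2.319.
δ = d·√(n/2) ⇒ n = 2(δ/d)² = 2 × (2.319 / 0.59)² = 30.91.
Round up to the next whole unit.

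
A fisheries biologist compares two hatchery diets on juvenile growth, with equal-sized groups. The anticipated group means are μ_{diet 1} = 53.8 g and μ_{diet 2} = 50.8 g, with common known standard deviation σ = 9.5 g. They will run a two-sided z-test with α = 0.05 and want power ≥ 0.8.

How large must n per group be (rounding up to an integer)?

n = 158 per group

Standardized effect: d = |μ_{diet 1} − μ_{diet 2}| / σ = |53.8 − 50.8| / 9.5 = 0.3158
For power 0.8 need Φ(δ − z_{0.025}) = 0.8, so δ = z_{0.025} + z_{0.20} = 1.960 + 0.842 = 2.802.
(Ignoring the negligible lower-tail rejection probability gives the usual closed-form inversion.)
δ = d·√(n/2) ⇒ n = 2(δ/d)² = 2 × (2.802 / 0.3158)² = 157.41.
Round up to the next whole unit.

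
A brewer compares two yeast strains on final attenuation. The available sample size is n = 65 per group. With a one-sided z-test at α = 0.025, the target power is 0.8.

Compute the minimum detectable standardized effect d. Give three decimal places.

d ≈ 0.491

Need Φ(δ − 1.960) = 0.8, so δ = 1.960 + 0.842 = 2.802.
δ = d·√(n/2) ⇒ d = δ/√(n/2) = 2.802/√(65/2) = 0.4914.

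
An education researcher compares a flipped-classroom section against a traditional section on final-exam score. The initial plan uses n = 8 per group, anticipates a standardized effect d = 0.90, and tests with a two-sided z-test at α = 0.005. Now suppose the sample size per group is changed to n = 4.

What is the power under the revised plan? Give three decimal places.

With n = 4 per group: δ = d·√(n/2) = 0.90 × √(4/2) = 1.2728. Critical value z_{0.0025} = 2.807.
Revised power = Φ(δ − 2.807) + Φ(−δ − 2.807) = Φ(-1.534) + Φ(-4.080) = 0.0625 + 0.0000 = 0.0625.

Power ≈ 0.063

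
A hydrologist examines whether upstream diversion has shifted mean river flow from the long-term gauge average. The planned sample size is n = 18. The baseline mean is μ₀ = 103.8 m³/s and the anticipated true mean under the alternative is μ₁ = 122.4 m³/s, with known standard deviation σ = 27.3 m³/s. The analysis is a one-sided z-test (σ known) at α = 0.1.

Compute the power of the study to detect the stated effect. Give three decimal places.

Power ≈ 0.946

Standardized effect: d = |μ₁ − μ₀| / σ = |122.4 − 103.8| / 27.3 = 0.6813
Noncentrality parameter: δ = d·√n = 0.6813 × √18 = 2.8906
Critical value for a one-sided test at α = 0.1: z_α = 1.282.
Power = Φ(δ − 1.282) = Φ(1.609) = 0.9462.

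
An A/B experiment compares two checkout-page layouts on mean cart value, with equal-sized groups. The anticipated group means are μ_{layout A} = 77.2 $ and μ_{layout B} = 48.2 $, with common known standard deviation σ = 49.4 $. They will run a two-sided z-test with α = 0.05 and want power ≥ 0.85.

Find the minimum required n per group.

n = 53 per group

Standardized effect: d = |μ_{layout A} − μ_{layout B}| / σ = |77.2 − 48.2| / 49.4 = 0.5870
For power 0.85 need Φ(δ − z_{0.025}) = 0.85, so δ = z_{0.025} + z_{0.15} = 1.960 + 1.036 = 2.996.
(For δ > 0 the lower-tail rejection region contributes negligibly to power, so the one-term inversion is standard.)
δ = d·√(n/2) ⇒ n = 2(δ/d)² = 2 × (2.996 / 0.5870)² = 52.11.
Round up to the next whole unit.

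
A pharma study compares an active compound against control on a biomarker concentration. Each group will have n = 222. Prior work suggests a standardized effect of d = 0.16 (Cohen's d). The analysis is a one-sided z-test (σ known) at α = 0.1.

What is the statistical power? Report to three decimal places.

Noncentrality parameter: δ = d·√(n/2) = 0.16 × √(222/2) = 1.6857
One-sided α = 0.1 → critical value z_{0.1} = 1.282.
Power = Φ(δ − 1.282) = Φ(0.404) = 0.6569.

Power ≈ 0.657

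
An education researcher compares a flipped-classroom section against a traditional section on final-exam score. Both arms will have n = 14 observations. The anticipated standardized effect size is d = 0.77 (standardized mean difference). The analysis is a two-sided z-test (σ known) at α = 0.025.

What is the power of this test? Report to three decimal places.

Power ≈ 0.419

Noncentrality parameter: δ = d·√(n/2) = 0.77 × √(14/2) = 2.0372
Two-sided α = 0.025 → critical value z_{0.0125} = 2.241.
Power = Φ(δ − 2.241) + Φ(−δ − 2.241) = Φ(-0.204) + Φ(-4.279) = 0.4191 + 0.0000 = 0.4191.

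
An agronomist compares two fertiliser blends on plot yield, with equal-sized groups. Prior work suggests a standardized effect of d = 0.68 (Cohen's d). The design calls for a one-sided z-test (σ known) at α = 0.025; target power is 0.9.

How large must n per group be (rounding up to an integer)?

n = 46 per group

Set Φ(δ − 1.960) = 0.9; then δ − 1.960 = Φ⁻¹(0.9) = 1.282, giving δ = 3.242.
δ = d·√(n/2) ⇒ n = 2(δ/d)² = 2 × (3.242 / 0.68)² = 45.45.
Round up to the next whole unit.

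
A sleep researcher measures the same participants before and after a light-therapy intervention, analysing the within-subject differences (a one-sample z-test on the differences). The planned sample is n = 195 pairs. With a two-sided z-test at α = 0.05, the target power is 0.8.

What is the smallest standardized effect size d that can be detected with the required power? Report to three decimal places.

Required noncentrality: δ = z_{0.025} + z_{0.20} = 1.960 + 0.842 = 2.802.
(The second rejection-region term Φ(−δ − z_{α/2}) is negligible and dropped.)
δ = d·√n ⇒ d = δ/√n = 2.802/√195 = 0.2006.

d ≈ 0.201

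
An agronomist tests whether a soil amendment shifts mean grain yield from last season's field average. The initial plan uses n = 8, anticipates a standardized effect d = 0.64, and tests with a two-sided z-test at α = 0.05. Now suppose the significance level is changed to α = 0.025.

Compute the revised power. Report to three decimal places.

Power ≈ 0.333

δ = d·√n = 0.64 × √8 = 1.8102 (unchanged). New critical value: z_{0.0125} = 2.241.
Revised power = Φ(δ − 2.241) + Φ(−δ − 2.241) = Φ(-0.431) + Φ(-4.052) = 0.3332 + 0.0000 = 0.3332.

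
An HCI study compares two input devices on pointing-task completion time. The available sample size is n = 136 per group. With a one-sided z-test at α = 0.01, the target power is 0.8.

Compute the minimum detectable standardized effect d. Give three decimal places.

d ≈ 0.384

Required noncentrality: δ = z_{0.01} + z_{0.20} = 2.326 + 0.842 = 3.168.
δ = d·√(n/2) ⇒ d = δ/√(n/2) = 3.168/√(136/2) = 0.3842.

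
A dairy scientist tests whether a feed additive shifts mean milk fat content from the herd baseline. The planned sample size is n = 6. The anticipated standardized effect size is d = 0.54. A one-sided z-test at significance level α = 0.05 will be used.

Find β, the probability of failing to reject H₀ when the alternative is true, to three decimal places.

β ≈ 0.626

Noncentrality parameter: δ = d·√n = 0.54 × √6 = 1.3227
One-sided α = 0.05 → critical value z_{0.05} = 1.645.
Power = P(Z > 1.645 − δ) = Φ(-0.322) = 0.3737.
Type II error: β = 1 − power = 1 − 0.3737 = 0.6263.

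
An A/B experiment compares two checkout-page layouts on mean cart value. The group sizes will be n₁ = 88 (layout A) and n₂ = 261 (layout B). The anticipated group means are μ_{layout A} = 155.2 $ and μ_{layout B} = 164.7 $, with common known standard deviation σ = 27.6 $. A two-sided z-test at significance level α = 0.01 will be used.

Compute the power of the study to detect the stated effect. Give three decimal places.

Power ≈ 0.586

Standardized effect: d = |μ_{layout A} − μ_{layout B}| / σ = |155.2 − 164.7| / 27.6 = 0.3442
Noncentrality parameter: δ = d / √(1/n₁ + 1/n₂) = 0.3442 / √(1/88 + 1/261) = 2.7923
Critical value for a two-sided test at α = 0.01: z_{α/2} = 2.576.
Power = Φ(δ − 2.576) + Φ(−δ − 2.576) = Φ(0.216) + Φ(-5.368) = 0.5857 + 0.0000 = 0.5857.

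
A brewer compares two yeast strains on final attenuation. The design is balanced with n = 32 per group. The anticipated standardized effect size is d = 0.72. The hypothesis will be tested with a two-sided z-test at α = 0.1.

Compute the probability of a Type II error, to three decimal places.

β ≈ 0.108

Noncentrality parameter: δ = d·√(n/2) = 0.72 × √(32/2) = 2.8800
Critical value for a two-sided test at α = 0.1: z_{α/2} = 1.645.
Power = Φ(δ − 1.645) + Φ(−δ − 1.645) = Φ(1.235) + Φ(-4.525) = 0.8916 + 0.0000 = 0.8916.
Type II error: β = 1 − power = 1 − 0.8916 = 0.1084.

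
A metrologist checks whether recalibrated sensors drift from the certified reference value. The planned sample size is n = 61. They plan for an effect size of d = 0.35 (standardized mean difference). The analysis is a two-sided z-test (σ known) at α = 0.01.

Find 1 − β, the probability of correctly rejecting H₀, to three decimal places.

Power ≈ 0.563

Noncentrality parameter: λ = d·√n = 0.35 × √61 = 2.7336
Two-sided α = 0.01 → critical value z_{0.005} = 2.576.
Power = Φ(λ − 2.576) + Φ(−λ − 2.576) = Φ(0.158) + Φ(-5.309) = 0.5627 + 0.0000 = 0.5627.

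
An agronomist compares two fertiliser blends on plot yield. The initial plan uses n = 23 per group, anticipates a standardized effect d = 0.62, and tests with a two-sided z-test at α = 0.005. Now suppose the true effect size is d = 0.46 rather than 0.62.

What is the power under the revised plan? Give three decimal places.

Power ≈ 0.106

With d = 0.46: δ = d·√(n/2) = 0.46 × √(23/2) = 1.5599. Critical value z_{0.0025} = 2.807.
Revised power = Φ(δ − 2.807) + Φ(−δ − 2.807) = Φ(-1.247) + Φ(-4.367) = 0.1062 + 0.0000 = 0.1062.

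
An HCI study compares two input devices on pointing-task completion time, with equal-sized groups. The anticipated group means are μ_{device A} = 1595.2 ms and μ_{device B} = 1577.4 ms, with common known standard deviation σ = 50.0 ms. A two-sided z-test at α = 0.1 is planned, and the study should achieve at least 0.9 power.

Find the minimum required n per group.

n = 136 per group

Standardized effect: d = |μ_{device A} − μ_{device B}| / σ = |1595.2 − 1577.4| / 50.0 = 0.3560
For power 0.9 need Φ(δ − z_{0.05}) = 0.9, so δ = z_{0.05} + z_{0.10} = 1.645 + 1.282 = 2.926.
(Ignoring the negligible lower-tail rejection probability gives the usual closed-form inversion.)
δ = d·√(n/2) ⇒ n = 2(δ/d)² = 2 × (2.926 / 0.3560)² = 135.14.
Round up to the next whole unit.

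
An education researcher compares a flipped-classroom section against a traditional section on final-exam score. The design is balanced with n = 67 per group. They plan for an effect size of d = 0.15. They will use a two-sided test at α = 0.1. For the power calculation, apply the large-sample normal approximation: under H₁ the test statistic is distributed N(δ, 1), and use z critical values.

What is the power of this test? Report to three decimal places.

Noncentrality parameter: δ = d·√(n/2) = 0.15 × √(67/2) = 0.8682
Critical value for a two-sided test at α = 0.1: z_{α/2} = 1.645.
Power = Φ(δ − 1.645) + Φ(−δ − 1.645) = Φ(-0.777) + Φ(-2.513) = 0.2187 + 0.0060 = 0.2247.

Power ≈ 0.225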